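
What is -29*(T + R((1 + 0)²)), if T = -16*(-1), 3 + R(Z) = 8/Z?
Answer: -609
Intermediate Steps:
R(Z) = -3 + 8/Z
T = 16
-29*(T + R((1 + 0)²)) = -29*(16 + (-3 + 8/((1 + 0)²))) = -29*(16 + (-3 + 8/(1²))) = -29*(16 + (-3 + 8/1)) = -29*(16 + (-3 + 8*1)) = -29*(16 + (-3 + 8)) = -29*(16 + 5) = -29*21 = -609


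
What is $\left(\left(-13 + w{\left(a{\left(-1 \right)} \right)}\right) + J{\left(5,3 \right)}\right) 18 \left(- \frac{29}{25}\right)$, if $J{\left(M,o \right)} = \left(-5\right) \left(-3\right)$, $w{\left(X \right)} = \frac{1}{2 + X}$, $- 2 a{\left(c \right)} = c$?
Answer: $- \frac{6264}{125} \approx -50.112$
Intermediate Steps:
$a{\left(c \right)} = - \frac{c}{2}$
$J{\left(M,o \right)} = 15$
$\left(\left(-13 + w{\left(a{\left(-1 \right)} \right)}\right) + J{\left(5,3 \right)}\right) 18 \left(- \frac{29}{25}\right) = \left(\left(-13 + \frac{1}{2 - - \frac{1}{2}}\right) + 15\right) 18 \left(- \frac{29}{25}\right) = \left(\left(-13 + \frac{1}{2 + \frac{1}{2}}\right) + 15\right) 18 \left(\left(-29\right) \frac{1}{25}\right) = \left(\left(-13 + \frac{1}{\frac{5}{2}}\right) + 15\right) 18 \left(- \frac{29}{25}\right) = \left(\left(-13 + \frac{2}{5}\right) + 15\right) 18 \left(- \frac{29}{25}\right) = \left(- \frac{63}{5} + 15\right) 18 \left(- \frac{29}{25}\right) = \frac{12}{5} \cdot 18 \left(- \frac{29}{25}\right) = \frac{216}{5} \left(- \frac{29}{25}\right) = - \frac{6264}{125}$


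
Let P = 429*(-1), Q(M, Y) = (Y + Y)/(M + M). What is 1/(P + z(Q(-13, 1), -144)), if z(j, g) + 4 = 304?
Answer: -1/129 ≈ -0.0077519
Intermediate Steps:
Q(M, Y) = Y/M (Q(M, Y) = (2*Y)/((2*M)) = (2*Y)*(1/(2*M)) = Y/M)
z(j, g) = 300 (z(j, g) = -4 + 304 = 300)
P = -429
1/(P + z(Q(-13, 1), -144)) = 1/(-429 + 300) = 1/(-129) = -1/129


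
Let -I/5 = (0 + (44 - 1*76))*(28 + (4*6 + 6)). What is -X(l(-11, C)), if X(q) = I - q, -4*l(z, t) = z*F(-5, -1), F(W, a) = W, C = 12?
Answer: -37175/4 ≈ -9293.8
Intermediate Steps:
I = 9280 (I = -5*(0 + (44 - 1*76))*(28 + (4*6 + 6)) = -5*(0 + (44 - 76))*(28 + (24 + 6)) = -5*(0 - 32)*(28 + 30) = -(-160)*58 = -5*(-1856) = 9280)
l(z, t) = 5*z/4 (l(z, t) = -z*(-5)/4 = -(-5)*z/4 = 5*z/4)
X(q) = 9280 - q
-X(l(-11, C)) = -(9280 - 5*(-11)/4) = -(9280 - 1*(-55/4)) = -(9280 + 55/4) = -1*37175/4 = -37175/4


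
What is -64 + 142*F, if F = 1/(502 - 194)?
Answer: -9785/154 ≈ -63.539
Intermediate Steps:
F = 1/308 ≈ 0.0032468
-64 + 142*F = -64 + 142*(1/308) = -64 + 71/154 = -9785/154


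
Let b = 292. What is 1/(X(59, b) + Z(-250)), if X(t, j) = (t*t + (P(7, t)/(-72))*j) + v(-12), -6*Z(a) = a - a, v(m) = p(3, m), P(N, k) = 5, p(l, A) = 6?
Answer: 18/62401 ≈ 0.00028846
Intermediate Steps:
v(m) = 6
Z(a) = 0 (Z(a) = -(a - a)/6 = -⅙*0 = 0)
X(t, j) = 6 + t² - 5*j/72 (X(t, j) = (t*t + (5/(-72))*j) + 6 = (t² + (5*(-1/72))*j) + 6 = (t² - 5*j/72) + 6 = 6 + t² - 5*j/72)
1/(X(59, b) + Z(-250)) = 1/((6 + 59² - 5/72*292) + 0) = 1/((6 + 3481 - 365/18) + 0) = 1/(62401/18 + 0) = 1/(62401/18) = 18/62401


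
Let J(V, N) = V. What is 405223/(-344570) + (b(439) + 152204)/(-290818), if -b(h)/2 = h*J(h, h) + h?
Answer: -18588396147/50103579130 ≈ -0.37100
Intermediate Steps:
b(h) = -2*h - 2*h**2 (b(h) = -2*(h*h + h) = -2*(h**2 + h) = -2*(h + h**2) = -2*h - 2*h**2)
405223/(-344570) + (b(439) + 152204)/(-290818) = 405223/(-344570) + (-2*439*(1 + 439) + 152204)/(-290818) = 405223*(-1/344570) + (-2*439*440 + 152204)*(-1/290818) = -405223/344570 + (-386320 + 152204)*(-1/290818) = -405223/344570 - 234116*(-1/290818) = -405223/344570 + 117058/145409 = -18588396147/50103579130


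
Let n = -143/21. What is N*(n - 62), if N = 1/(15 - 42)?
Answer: 1445/567 ≈ 2.5485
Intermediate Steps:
N = -1/27 (N = 1/(-27) = -1/27 ≈ -0.037037)
n = -143/21 (n = -143*1/21 = -143/21 ≈ -6.8095)
N*(n - 62) = -(-143/21 - 62)/27 = -1/27*(-1445/21) = 1445/567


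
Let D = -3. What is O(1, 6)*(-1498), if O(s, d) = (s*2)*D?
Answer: 8988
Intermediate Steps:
O(s, d) = -6*s (O(s, d) = (s*2)*(-3) = (2*s)*(-3) = -6*s)
O(1, 6)*(-1498) = -6*1*(-1498) = -6*(-1498) = 8988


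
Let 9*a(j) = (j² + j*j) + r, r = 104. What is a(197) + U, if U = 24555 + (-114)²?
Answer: 415681/9 ≈ 46187.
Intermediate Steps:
U = 37551 (U = 24555 + 12996 = 37551)
a(j) = 104/9 + 2*j²/9 (a(j) = ((j² + j*j) + 104)/9 = ((j² + j²) + 104)/9 = (2*j² + 104)/9 = (104 + 2*j²)/9 = 104/9 + 2*j²/9)
a(197) + U = (104/9 + (2/9)*197²) + 37551 = (104/9 + (2/9)*38809) + 37551 = (104/9 + 77618/9) + 37551 = 77722/9 + 37551 = 415681/9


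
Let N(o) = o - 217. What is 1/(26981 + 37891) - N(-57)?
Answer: 17774929/64872 ≈ 274.00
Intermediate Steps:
N(o) = -217 + o
1/(26981 + 37891) - N(-57) = 1/(26981 + 37891) - (-217 - 57) = 1/64872 - 1*(-274) = 1/64872 + 274 = 17774929/64872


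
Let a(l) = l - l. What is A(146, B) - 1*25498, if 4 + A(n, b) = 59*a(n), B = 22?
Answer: -25502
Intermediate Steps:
a(l) = 0
A(n, b) = -4 (A(n, b) = -4 + 59*0 = -4 + 0 = -4)
A(146, B) - 1*25498 = -4 - 1*25498 = -4 - 25498 = -25502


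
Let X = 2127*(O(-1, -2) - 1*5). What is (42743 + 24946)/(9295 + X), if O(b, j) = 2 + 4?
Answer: 67689/11422 ≈ 5.9262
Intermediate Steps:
O(b, j) = 6
X = 2127 (X = 2127*(6 - 1*5) = 2127*(6 - 5) = 2127*1 = 2127)
(42743 + 24946)/(9295 + X) = (42743 + 24946)/(9295 + 2127) = 67689/11422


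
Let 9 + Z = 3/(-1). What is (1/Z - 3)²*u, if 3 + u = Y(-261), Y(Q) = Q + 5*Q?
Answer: -715987/48 ≈ -14916.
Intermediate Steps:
Y(Q) = 6*Q
u = -1569 (u = -3 + 6*(-261) = -3 - 1566 = -1569)
Z = -12 (Z = -9 + 3/(-1) = -9 + 3*(-1) = -9 - 3 = -12)
(1/Z - 3)²*u = (1/(-12) - 3)²*(-1569) = (-1/12 - 3)²*(-1569) = (-37/12)²*(-1569) = (1369/144)*(-1569) = -715987/48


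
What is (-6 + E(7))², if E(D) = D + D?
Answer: 64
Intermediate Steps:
E(D) = 2*D
(-6 + E(7))² = (-6 + 2*7)² = (-6 + 14)² = 8² = 64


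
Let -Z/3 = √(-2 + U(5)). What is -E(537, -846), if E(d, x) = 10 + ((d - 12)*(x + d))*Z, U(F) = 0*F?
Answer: -10 - 486675*I*√2 ≈ -10.0 - 6.8826e+5*I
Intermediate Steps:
U(F) = 0
Z = -3*I*√2 (Z = -3*√(-2 + 0) = -3*I*√2 ≈ -4.2426*I)
E(d, x) = 10 - 3*I*√2*(-12 + d)*(d + x) (E(d, x) = 10 + ((d - 12)*(x + d))*(-3*I*√2) = 10 + ((-12 + d)*(d + x))*(-3*I*√2) = 10 - 3*I*√2*(-12 + d)*(d + x))
-E(537, -846) = -(10 - 3*I*√2*537² + 36*I*537*√2 + 36*I*(-846)*√2 - 3*I*537*(-846)*√2) = -(10 - 3*I*√2*288369 + 19332*I*√2 - 30456*I*√2 + 1362906*I*√2) = -(10 - 865107*I*√2 + 19332*I*√2 - 30456*I*√2 + 1362906*I*√2) = -(10 + 486675*I*√2) = -10 - 486675*I*√2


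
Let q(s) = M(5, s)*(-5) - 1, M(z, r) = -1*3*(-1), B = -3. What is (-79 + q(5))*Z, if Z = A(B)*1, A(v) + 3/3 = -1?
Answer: 190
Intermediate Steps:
A(v) = -2 (A(v) = -1 - 1 = -2)
M(z, r) = 3 (M(z, r) = -3*(-1) = 3)
q(s) = -16 (q(s) = 3*(-5) - 1 = -15 - 1 = -16)
Z = -2 (Z = -2*1 = -2)
(-79 + q(5))*Z = (-79 - 16)*(-2) = -95*(-2) = 190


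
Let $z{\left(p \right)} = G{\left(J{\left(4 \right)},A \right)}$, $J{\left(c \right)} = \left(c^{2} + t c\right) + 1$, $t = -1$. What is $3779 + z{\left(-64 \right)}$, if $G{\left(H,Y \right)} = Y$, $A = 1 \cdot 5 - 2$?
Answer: $3782$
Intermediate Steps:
$A = 3$ ($A = 5 - 2 = 3$)
$J{\left(c \right)} = 1 + c^{2} - c$ ($J{\left(c \right)} = \left(c^{2} - c\right) + 1 = 1 + c^{2} - c$)
$z{\left(p \right)} = 3$
$3779 + z{\left(-64 \right)} = 3779 + 3 = 3782$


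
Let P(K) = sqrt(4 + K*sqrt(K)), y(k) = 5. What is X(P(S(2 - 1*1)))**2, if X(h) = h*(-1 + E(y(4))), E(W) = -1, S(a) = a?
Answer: 20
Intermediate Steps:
P(K) = sqrt(4 + K**(3/2))
X(h) = -2*h (X(h) = h*(-1 - 1) = h*(-2) = -2*h)
X(P(S(2 - 1*1)))**2 = (-2*sqrt(4 + (2 - 1*1)**(3/2)))**2 = (-2*sqrt(4 + (2 - 1)**(3/2)))**2 = (-2*sqrt(4 + 1**(3/2)))**2 = (-2*sqrt(4 + 1))**2 = (-2*sqrt(5))**2 = 20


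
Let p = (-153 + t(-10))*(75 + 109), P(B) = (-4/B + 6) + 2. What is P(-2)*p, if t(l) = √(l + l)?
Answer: -281520 + 3680*I*√5 ≈ -2.8152e+5 + 8228.7*I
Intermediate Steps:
P(B) = 8 - 4/B (P(B) = (6 - 4/B) + 2 = 8 - 4/B)
t(l) = √2*√l (t(l) = √(2*l) = √2*√l)
p = -28152 + 368*I*√5 (p = (-153 + √2*√(-10))*(75 + 109) = (-153 + √2*(I*√10))*184 = (-153 + 2*I*√5)*184 = -28152 + 368*I*√5 ≈ -28152.0 + 822.87*I)
P(-2)*p = (8 - 4/(-2))*(-28152 + 368*I*√5) = (8 - 4*(-½))*(-28152 + 368*I*√5) = (8 + 2)*(-28152 + 368*I*√5) = 10*(-28152 + 368*I*√5) = -281520 + 3680*I*√5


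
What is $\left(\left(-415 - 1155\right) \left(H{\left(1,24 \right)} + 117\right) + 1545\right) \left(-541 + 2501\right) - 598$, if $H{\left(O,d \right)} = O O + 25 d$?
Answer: $-2206401998$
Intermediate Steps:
$H{\left(O,d \right)} = O^{2} + 25 d$
$\left(\left(-415 - 1155\right) \left(H{\left(1,24 \right)} + 117\right) + 1545\right) \left(-541 + 2501\right) - 598 = \left(\left(-415 - 1155\right) \left(\left(1^{2} + 25 \cdot 24\right) + 117\right) + 1545\right) \left(-541 + 2501\right) - 598 = \left(- 1570 \left(\left(1 + 600\right) + 117\right) + 1545\right) 1960 - 598 = \left(- 1570 \left(601 + 117\right) + 1545\right) 1960 - 598 = \left(\left(-1570\right) 718 + 1545\right) 1960 - 598 = \left(-1127260 + 1545\right) 1960 - 598 = \left(-1125715\right) 1960 - 598 = -2206401400 - 598 = -2206401998$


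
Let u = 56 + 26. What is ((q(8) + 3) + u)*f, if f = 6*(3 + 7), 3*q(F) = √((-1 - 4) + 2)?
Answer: 5100 + 20*I*√3 ≈ 5100.0 + 34.641*I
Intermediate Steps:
q(F) = I*√3/3 (q(F) = √((-1 - 4) + 2)/3 = √(-5 + 2)/3 = √(-3)/3 = (I*√3)/3 = I*√3/3)
f = 60 (f = 6*10 = 60)
u = 82
((q(8) + 3) + u)*f = ((I*√3/3 + 3) + 82)*60 = ((3 + I*√3/3) + 82)*60 = (85 + I*√3/3)*60 = 5100 + 20*I*√3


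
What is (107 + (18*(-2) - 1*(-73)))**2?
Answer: 20736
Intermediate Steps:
(107 + (18*(-2) - 1*(-73)))**2 = (107 + (-36 + 73))**2 = (107 + 37)**2 = 144**2 = 20736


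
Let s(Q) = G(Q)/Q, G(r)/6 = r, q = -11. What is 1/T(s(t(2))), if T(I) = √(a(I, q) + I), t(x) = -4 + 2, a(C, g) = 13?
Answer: √19/19 ≈ 0.22942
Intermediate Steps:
G(r) = 6*r
t(x) = -2
s(Q) = 6 (s(Q) = (6*Q)/Q = 6)
T(I) = √(13 + I)
1/T(s(t(2))) = 1/(√(13 + 6)) = 1/(√19) = √19/19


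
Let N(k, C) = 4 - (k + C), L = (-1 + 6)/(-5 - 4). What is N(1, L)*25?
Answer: 800/9 ≈ 88.889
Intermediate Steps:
L = -5/9 (L = 5/(-9) = 5*(-1/9) = -5/9 ≈ -0.55556)
N(k, C) = 4 - C - k (N(k, C) = 4 - (C + k) = 4 + (-C - k) = 4 - C - k)
N(1, L)*25 = (4 - 1*(-5/9) - 1*1)*25 = (4 + 5/9 - 1)*25 = (32/9)*25 = 800/9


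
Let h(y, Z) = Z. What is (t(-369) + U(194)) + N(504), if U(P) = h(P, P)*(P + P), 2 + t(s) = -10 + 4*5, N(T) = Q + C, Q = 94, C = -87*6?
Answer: 74852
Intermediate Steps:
C = -522
N(T) = -428 (N(T) = 94 - 522 = -428)
t(s) = 8 (t(s) = -2 + (-10 + 4*5) = -2 + (-10 + 20) = -2 + 10 = 8)
U(P) = 2*P² (U(P) = P*(P + P) = P*(2*P) = 2*P²)
(t(-369) + U(194)) + N(504) = (8 + 2*194²) - 428 = (8 + 2*37636) - 428 = (8 + 75272) - 428 = 75280 - 428 = 74852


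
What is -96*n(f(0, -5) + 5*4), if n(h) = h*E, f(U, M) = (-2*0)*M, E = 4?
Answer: -7680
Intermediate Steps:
f(U, M) = 0 (f(U, M) = 0*M = 0)
n(h) = 4*h (n(h) = h*4 = 4*h)
-96*n(f(0, -5) + 5*4) = -384*(0 + 5*4) = -384*(0 + 20) = -384*20 = -96*80 = -7680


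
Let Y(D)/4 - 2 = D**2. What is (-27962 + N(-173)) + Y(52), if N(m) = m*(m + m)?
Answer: 42720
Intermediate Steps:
Y(D) = 8 + 4*D**2
N(m) = 2*m**2 (N(m) = m*(2*m) = 2*m**2)
(-27962 + N(-173)) + Y(52) = (-27962 + 2*(-173)**2) + (8 + 4*52**2) = (-27962 + 2*29929) + (8 + 4*2704) = (-27962 + 59858) + (8 + 10816) = 31896 + 10824 = 42720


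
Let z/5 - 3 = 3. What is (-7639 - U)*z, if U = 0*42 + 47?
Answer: -230580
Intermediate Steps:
U = 47 (U = 0 + 47 = 47)
z = 30 (z = 15 + 5*3 = 15 + 15 = 30)
(-7639 - U)*z = (-7639 - 1*47)*30 = (-7639 - 47)*30 = -7686*30 = -230580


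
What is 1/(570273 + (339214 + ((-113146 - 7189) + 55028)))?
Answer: 1/844180 ≈ 1.1846e-6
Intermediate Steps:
1/(570273 + (339214 + ((-113146 - 7189) + 55028))) = 1/(570273 + (339214 + (-120335 + 55028))) = 1/(570273 + (339214 - 65307)) = 1/(570273 + 273907) = 1/844180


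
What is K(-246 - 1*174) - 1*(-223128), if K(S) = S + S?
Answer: 222288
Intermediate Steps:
K(S) = 2*S
K(-246 - 1*174) - 1*(-223128) = 2*(-246 - 1*174) - 1*(-223128) = 2*(-246 - 174) + 223128 = 2*(-420) + 223128 = -840 + 223128 = 222288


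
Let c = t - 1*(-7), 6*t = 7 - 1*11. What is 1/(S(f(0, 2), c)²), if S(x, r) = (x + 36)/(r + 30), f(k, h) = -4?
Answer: 11881/9216 ≈ 1.2892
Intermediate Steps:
t = -⅔ (t = (7 - 1*11)/6 = (7 - 11)/6 = (⅙)*(-4) = -⅔ ≈ -0.66667)
c = 19/3 (c = -⅔ - 1*(-7) = -⅔ + 7 = 19/3 ≈ 6.3333)
S(x, r) = (36 + x)/(30 + r)
1/(S(f(0, 2), c)²) = 1/(((36 - 4)/(30 + 19/3))²) = 1/((32/(109/3))²) = 1/(((3/109)*32)²) = 1/((96/109)²) = 1/(9216/11881) = 11881/9216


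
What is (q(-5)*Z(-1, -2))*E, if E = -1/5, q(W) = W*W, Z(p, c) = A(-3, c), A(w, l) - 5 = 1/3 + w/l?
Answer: -205/6 ≈ -34.167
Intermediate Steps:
A(w, l) = 16/3 + w/l (A(w, l) = 5 + (1/3 + w/l) = 5 + (1*(⅓) + w/l) = 5 + (⅓ + w/l) = 16/3 + w/l)
Z(p, c) = 16/3 - 3/c
q(W) = W²
E = -⅕ (E = -1*⅕ = -⅕ ≈ -0.20000)
(q(-5)*Z(-1, -2))*E = ((-5)²*(16/3 - 3/(-2)))*(-⅕) = (25*(16/3 - 3*(-½)))*(-⅕) = (25*(16/3 + 3/2))*(-⅕) = (25*(41/6))*(-⅕) = (1025/6)*(-⅕) = -205/6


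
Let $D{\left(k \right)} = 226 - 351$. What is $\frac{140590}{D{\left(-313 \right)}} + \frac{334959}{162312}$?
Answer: $- \frac{1518504947}{1352600} \approx -1122.7$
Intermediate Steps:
$D{\left(k \right)} = -125$ ($D{\left(k \right)} = 226 - 351 = -125$)
$\frac{140590}{D{\left(-313 \right)}} + \frac{334959}{162312} = \frac{140590}{-125} + \frac{334959}{162312} = 140590 \left(- \frac{1}{125}\right) + 334959 \cdot \frac{1}{162312} = - \frac{28118}{25} + \frac{111653}{54104} = - \frac{1518504947}{1352600}$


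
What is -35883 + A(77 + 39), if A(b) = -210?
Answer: -36093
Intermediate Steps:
-35883 + A(77 + 39) = -35883 - 210 = -36093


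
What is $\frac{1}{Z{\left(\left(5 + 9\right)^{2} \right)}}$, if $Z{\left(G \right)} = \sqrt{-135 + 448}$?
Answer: $\frac{\sqrt{313}}{313} \approx 0.056523$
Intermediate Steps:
$Z{\left(G \right)} = \sqrt{313}$
$\frac{1}{Z{\left(\left(5 + 9\right)^{2} \right)}} = \frac{1}{\sqrt{313}} = \frac{\sqrt{313}}{313}$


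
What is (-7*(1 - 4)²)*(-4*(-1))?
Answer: -252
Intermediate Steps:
(-7*(1 - 4)²)*(-4*(-1)) = -7*(-3)²*4 = -7*9*4 = -63*4 = -252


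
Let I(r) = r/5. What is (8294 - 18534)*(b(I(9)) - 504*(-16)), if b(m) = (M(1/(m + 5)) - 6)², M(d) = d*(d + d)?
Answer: -6927123520000/83521 ≈ -8.2939e+7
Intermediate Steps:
I(r) = r/5 (I(r) = r*(⅕) = r/5)
M(d) = 2*d² (M(d) = d*(2*d) = 2*d²)
b(m) = (-6 + 2/(5 + m)²)² (b(m) = (2*(1/(m + 5))² - 6)² = (2*(1/(5 + m))² - 6)² = (2/(5 + m)² - 6)² = (-6 + 2/(5 + m)²)²)
(8294 - 18534)*(b(I(9)) - 504*(-16)) = (8294 - 18534)*(4*(1 - 3*(5 + (⅕)*9)²)²/(5 + (⅕)*9)⁴ - 504*(-16)) = -10240*(4*(1 - 3*(5 + 9/5)²)²/(5 + 9/5)⁴ + 8064) = -10240*(4*(1 - 3*(34/5)²)²/(34/5)⁴ + 8064) = -10240*(4*(1 - 3*1156/25)²*(625/1336336) + 8064) = -10240*(4*(1 - 3468/25)²*(625/1336336) + 8064) = -10240*(4*(-3443/25)²*(625/1336336) + 8064) = -10240*(4*(11854249/625)*(625/1336336) + 8064) = -10240*(11854249/334084 + 8064) = -10240*2705907625/334084 = -6927123520000/83521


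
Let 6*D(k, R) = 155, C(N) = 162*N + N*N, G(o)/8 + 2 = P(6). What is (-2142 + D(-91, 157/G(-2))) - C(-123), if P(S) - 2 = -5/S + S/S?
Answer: 16085/6 ≈ 2680.8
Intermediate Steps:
P(S) = 3 - 5/S (P(S) = 2 + (-5/S + S/S) = 2 + (-5/S + 1) = 2 + (1 - 5/S) = 3 - 5/S)
G(o) = 4/3 (G(o) = -16 + 8*(3 - 5/6) = -16 + 8*(3 - 5*⅙) = -16 + 8*(3 - ⅚) = -16 + 8*(13/6) = -16 + 52/3 = 4/3)
C(N) = N² + 162*N (C(N) = 162*N + N² = N² + 162*N)
D(k, R) = 155/6 (D(k, R) = (⅙)*155 = 155/6)
(-2142 + D(-91, 157/G(-2))) - C(-123) = (-2142 + 155/6) - (-123)*(162 - 123) = -12697/6 - (-123)*39 = -12697/6 - 1*(-4797) = -12697/6 + 4797 = 16085/6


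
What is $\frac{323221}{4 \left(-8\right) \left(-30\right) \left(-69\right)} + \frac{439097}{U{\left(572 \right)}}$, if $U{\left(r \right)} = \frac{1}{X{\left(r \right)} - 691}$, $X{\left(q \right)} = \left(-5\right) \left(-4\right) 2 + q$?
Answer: $- \frac{2297777360341}{66240} \approx -3.4689 \cdot 10^{7}$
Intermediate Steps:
$X{\left(q \right)} = 40 + q$ ($X{\left(q \right)} = 20 \cdot 2 + q = 40 + q$)
$U{\left(r \right)} = \frac{1}{-651 + r}$ ($U{\left(r \right)} = \frac{1}{\left(40 + r\right) - 691} = \frac{1}{-651 + r}$)
$\frac{323221}{4 \left(-8\right) \left(-30\right) \left(-69\right)} + \frac{439097}{U{\left(572 \right)}} = \frac{323221}{4 \left(-8\right) \left(-30\right) \left(-69\right)} + \frac{439097}{\frac{1}{-651 + 572}} = \frac{323221}{\left(-32\right) \left(-30\right) \left(-69\right)} + \frac{439097}{\frac{1}{-79}} = \frac{323221}{960 \left(-69\right)} + \frac{439097}{- \frac{1}{79}} = \frac{323221}{-66240} + 439097 \left(-79\right) = 323221 \left(- \frac{1}{66240}\right) - 34688663 = - \frac{323221}{66240} - 34688663 = - \frac{2297777360341}{66240}$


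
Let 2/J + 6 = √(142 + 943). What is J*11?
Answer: 132/1049 + 22*√1085/1049 ≈ 0.81665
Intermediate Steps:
J = 2/(-6 + √1085) (J = 2/(-6 + √(142 + 943)) = 2/(-6 + √1085) ≈ 0.074241)
J*11 = (12/1049 + 2*√1085/1049)*11 = 132/1049 + 22*√1085/1049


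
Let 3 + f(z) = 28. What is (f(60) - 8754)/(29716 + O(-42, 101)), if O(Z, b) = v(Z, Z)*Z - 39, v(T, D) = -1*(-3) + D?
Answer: -8729/31315 ≈ -0.27875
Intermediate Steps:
v(T, D) = 3 + D
f(z) = 25 (f(z) = -3 + 28 = 25)
O(Z, b) = -39 + Z*(3 + Z) (O(Z, b) = (3 + Z)*Z - 39 = Z*(3 + Z) - 39 = -39 + Z*(3 + Z))
(f(60) - 8754)/(29716 + O(-42, 101)) = (25 - 8754)/(29716 + (-39 - 42*(3 - 42))) = -8729/(29716 + (-39 - 42*(-39))) = -8729/(29716 + (-39 + 1638)) = -8729/(29716 + 1599) = -8729/31315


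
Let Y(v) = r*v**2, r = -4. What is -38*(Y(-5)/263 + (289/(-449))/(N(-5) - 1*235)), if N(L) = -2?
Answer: 401481134/27986619 ≈ 14.345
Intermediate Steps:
Y(v) = -4*v**2
-38*(Y(-5)/263 + (289/(-449))/(N(-5) - 1*235)) = -38*(-4*(-5)**2/263 + (289/(-449))/(-2 - 1*235)) = -38*(-4*25*(1/263) + (289*(-1/449))/(-2 - 235)) = -38*(-100*1/263 - 289/449/(-237)) = -38*(-100/263 - 289/449*(-1/237)) = -38*(-100/263 + 289/106413) = -38*(-10565293/27986619) = 401481134/27986619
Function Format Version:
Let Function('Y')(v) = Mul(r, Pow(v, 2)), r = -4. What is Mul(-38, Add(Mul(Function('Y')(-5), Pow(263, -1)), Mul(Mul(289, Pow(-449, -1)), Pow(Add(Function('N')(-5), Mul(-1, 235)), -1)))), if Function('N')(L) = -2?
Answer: Rational(401481134, 27986619) ≈ 14.345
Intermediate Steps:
Function('Y')(v) = Mul(-4, Pow(v, 2))
Mul(-38, Add(Mul(Function('Y')(-5), Pow(263, -1)), Mul(Mul(289, Pow(-449, -1)), Pow(Add(Function('N')(-5), Mul(-1, 235)), -1)))) = Mul(-38, Add(Mul(Mul(-4, Pow(-5, 2)), Pow(263, -1)), Mul(Mul(289, Pow(-449, -1)), Pow(Add(-2, Mul(-1, 235)), -1)))) = Mul(-38, Add(Mul(Mul(-4, 25), Rational(1, 263)), Mul(Mul(289, Rational(-1, 449)), Pow(Add(-2, -235), -1)))) = Mul(-38, Add(Mul(-100, Rational(1, 263)), Mul(Rational(-289, 449), Pow(-237, -1)))) = Mul(-38, Add(Rational(-100, 263), Mul(Rational(-289, 449), Rational(-1, 237)))) = Mul(-38, Add(Rational(-100, 263), Rational(289, 106413))) = Mul(-38, Rational(-10565293, 27986619)) = Rational(401481134, 27986619)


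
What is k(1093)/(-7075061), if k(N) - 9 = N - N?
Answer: -9/7075061 ≈ -1.2721e-6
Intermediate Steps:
k(N) = 9 (k(N) = 9 + (N - N) = 9 + 0 = 9)
k(1093)/(-7075061) = 9/(-7075061) = 9*(-1/7075061) = -9/7075061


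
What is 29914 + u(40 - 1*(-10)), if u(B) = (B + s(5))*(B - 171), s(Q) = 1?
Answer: 23743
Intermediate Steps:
u(B) = (1 + B)*(-171 + B) (u(B) = (B + 1)*(B - 171) = (1 + B)*(-171 + B))
29914 + u(40 - 1*(-10)) = 29914 + (-171 + (40 - 1*(-10))**2 - 170*(40 - 1*(-10))) = 29914 + (-171 + (40 + 10)**2 - 170*(40 + 10)) = 29914 + (-171 + 50**2 - 170*50) = 29914 + (-171 + 2500 - 8500) = 29914 - 6171 = 23743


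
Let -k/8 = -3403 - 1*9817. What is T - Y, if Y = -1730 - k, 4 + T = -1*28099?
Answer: 79387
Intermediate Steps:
k = 105760 (k = -8*(-3403 - 1*9817) = -8*(-3403 - 9817) = -8*(-13220) = 105760)
T = -28103 (T = -4 - 1*28099 = -4 - 28099 = -28103)
Y = -107490 (Y = -1730 - 1*105760 = -1730 - 105760 = -107490)
T - Y = -28103 - 1*(-107490) = -28103 + 107490 = 79387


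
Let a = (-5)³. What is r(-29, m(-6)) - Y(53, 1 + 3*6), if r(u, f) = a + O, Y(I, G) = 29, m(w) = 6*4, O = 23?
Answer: -131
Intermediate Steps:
m(w) = 24
a = -125
r(u, f) = -102 (r(u, f) = -125 + 23 = -102)
r(-29, m(-6)) - Y(53, 1 + 3*6) = -102 - 1*29 = -102 - 29 = -131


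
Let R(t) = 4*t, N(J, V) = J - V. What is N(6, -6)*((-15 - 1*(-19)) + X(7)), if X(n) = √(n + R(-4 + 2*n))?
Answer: 48 + 12*√47 ≈ 130.27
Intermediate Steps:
X(n) = √(-16 + 9*n) (X(n) = √(n + 4*(-4 + 2*n)) = √(n + (-16 + 8*n)) = √(-16 + 9*n))
N(6, -6)*((-15 - 1*(-19)) + X(7)) = (6 - 1*(-6))*((-15 - 1*(-19)) + √(-16 + 9*7)) = (6 + 6)*((-15 + 19) + √(-16 + 63)) = 12*(4 + √47) = 48 + 12*√47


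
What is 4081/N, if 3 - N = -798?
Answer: 4081/801 ≈ 5.0949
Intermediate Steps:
N = 801 (N = 3 - 1*(-798) = 3 + 798 = 801)
4081/N = 4081/801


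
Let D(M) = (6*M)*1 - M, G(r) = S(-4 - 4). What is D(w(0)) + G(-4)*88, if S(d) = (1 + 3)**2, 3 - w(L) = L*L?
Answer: 1423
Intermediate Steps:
w(L) = 3 - L**2 (w(L) = 3 - L*L = 3 - L**2)
S(d) = 16 (S(d) = 4**2 = 16)
G(r) = 16
D(M) = 5*M (D(M) = 6*M - M = 5*M)
D(w(0)) + G(-4)*88 = 5*(3 - 1*0**2) + 16*88 = 5*(3 - 1*0) + 1408 = 5*(3 + 0) + 1408 = 5*3 + 1408 = 15 + 1408 = 1423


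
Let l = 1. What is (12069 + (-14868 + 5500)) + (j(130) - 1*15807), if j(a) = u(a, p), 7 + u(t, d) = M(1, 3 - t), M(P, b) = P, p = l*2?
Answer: -13112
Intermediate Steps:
p = 2 (p = 1*2 = 2)
u(t, d) = -6 (u(t, d) = -7 + 1 = -6)
j(a) = -6
(12069 + (-14868 + 5500)) + (j(130) - 1*15807) = (12069 + (-14868 + 5500)) + (-6 - 1*15807) = (12069 - 9368) + (-6 - 15807) = 2701 - 15813 = -13112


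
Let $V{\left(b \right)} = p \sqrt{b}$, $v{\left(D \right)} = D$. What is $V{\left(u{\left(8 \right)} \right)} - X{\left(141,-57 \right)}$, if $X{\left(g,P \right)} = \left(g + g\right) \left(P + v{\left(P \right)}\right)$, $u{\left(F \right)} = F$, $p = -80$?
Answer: $32148 - 160 \sqrt{2} \approx 31922.0$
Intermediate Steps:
$X{\left(g,P \right)} = 4 P g$ ($X{\left(g,P \right)} = \left(g + g\right) \left(P + P\right) = 2 g 2 P = 4 P g$)
$V{\left(b \right)} = - 80 \sqrt{b}$
$V{\left(u{\left(8 \right)} \right)} - X{\left(141,-57 \right)} = - 80 \sqrt{8} - 4 \left(-57\right) 141 = - 80 \cdot 2 \sqrt{2} - -32148 = - 160 \sqrt{2} + 32148 = 32148 - 160 \sqrt{2}$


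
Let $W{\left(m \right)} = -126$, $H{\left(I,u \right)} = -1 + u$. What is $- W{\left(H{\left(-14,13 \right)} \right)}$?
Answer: $126$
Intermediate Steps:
$- W{\left(H{\left(-14,13 \right)} \right)} = \left(-1\right) \left(-126\right) = 126$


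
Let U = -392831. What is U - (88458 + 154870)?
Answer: -636159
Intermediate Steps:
U - (88458 + 154870) = -392831 - (88458 + 154870) = -392831 - 1*243328 = -392831 - 243328 = -636159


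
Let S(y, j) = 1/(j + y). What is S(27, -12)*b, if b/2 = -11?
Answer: -22/15 ≈ -1.4667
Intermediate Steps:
b = -22 (b = 2*(-11) = -22)
S(27, -12)*b = -22/(-12 + 27) = -22/15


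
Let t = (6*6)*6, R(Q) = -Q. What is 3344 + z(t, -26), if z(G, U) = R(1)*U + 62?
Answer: 3432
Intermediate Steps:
t = 216 (t = 36*6 = 216)
z(G, U) = 62 - U (z(G, U) = (-1*1)*U + 62 = -U + 62 = 62 - U)
3344 + z(t, -26) = 3344 + (62 - 1*(-26)) = 3344 + (62 + 26) = 3344 + 88 = 3432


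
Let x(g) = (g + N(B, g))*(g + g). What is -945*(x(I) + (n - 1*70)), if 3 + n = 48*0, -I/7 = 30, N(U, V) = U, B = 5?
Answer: -81295515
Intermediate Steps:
I = -210 (I = -7*30 = -210)
x(g) = 2*g*(5 + g) (x(g) = (g + 5)*(g + g) = (5 + g)*(2*g) = 2*g*(5 + g))
n = -3 (n = -3 + 48*0 = -3 + 0 = -3)
-945*(x(I) + (n - 1*70)) = -945*(2*(-210)*(5 - 210) + (-3 - 1*70)) = -945*(2*(-210)*(-205) + (-3 - 70)) = -945*(86100 - 73) = -945*86027 = -81295515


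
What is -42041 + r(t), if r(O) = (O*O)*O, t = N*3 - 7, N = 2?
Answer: -42042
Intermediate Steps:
t = -1 (t = 2*3 - 7 = 6 - 7 = -1)
r(O) = O³ (r(O) = O²*O = O³)
-42041 + r(t) = -42041 + (-1)³ = -42041 - 1 = -42042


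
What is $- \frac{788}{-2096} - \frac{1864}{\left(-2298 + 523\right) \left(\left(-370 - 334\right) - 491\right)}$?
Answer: $\frac{416884889}{1111469500} \approx 0.37508$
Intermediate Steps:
$- \frac{788}{-2096} - \frac{1864}{\left(-2298 + 523\right) \left(\left(-370 - 334\right) - 491\right)} = \left(-788\right) \left(- \frac{1}{2096}\right) - \frac{1864}{\left(-1775\right) \left(\left(-370 - 334\right) - 491\right)} = \frac{197}{524} - \frac{1864}{\left(-1775\right) \left(-704 - 491\right)} = \frac{197}{524} - \frac{1864}{\left(-1775\right) \left(-1195\right)} = \frac{197}{524} - \frac{1864}{2121125} = \frac{416884889}{1111469500}$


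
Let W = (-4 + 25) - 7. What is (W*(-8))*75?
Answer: -8400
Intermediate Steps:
W = 14 (W = 21 - 7 = 14)
(W*(-8))*75 = (14*(-8))*75 = -112*75 = -8400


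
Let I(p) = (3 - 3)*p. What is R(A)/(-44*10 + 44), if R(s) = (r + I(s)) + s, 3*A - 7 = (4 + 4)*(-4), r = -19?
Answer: 41/594 ≈ 0.069024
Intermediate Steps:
A = -25/3 (A = 7/3 + ((4 + 4)*(-4))/3 = 7/3 + (8*(-4))/3 = 7/3 + (⅓)*(-32) = 7/3 - 32/3 = -25/3 ≈ -8.3333)
I(p) = 0 (I(p) = 0*p = 0)
R(s) = -19 + s (R(s) = (-19 + 0) + s = -19 + s)
R(A)/(-44*10 + 44) = (-19 - 25/3)/(-44*10 + 44) = -82/(3*(-440 + 44)) = -82/3/(-396) = -82/3*(-1/396) = 41/594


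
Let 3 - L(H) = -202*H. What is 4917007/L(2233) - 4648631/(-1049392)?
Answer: 7256721146283/473348200048 ≈ 15.331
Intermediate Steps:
L(H) = 3 + 202*H (L(H) = 3 - (-202)*H = 3 + 202*H)
4917007/L(2233) - 4648631/(-1049392) = 4917007/(3 + 202*2233) - 4648631/(-1049392) = 4917007/(3 + 451066) - 4648631*(-1/1049392) = 4917007/451069 + 4648631/1049392 = 7256721146283/473348200048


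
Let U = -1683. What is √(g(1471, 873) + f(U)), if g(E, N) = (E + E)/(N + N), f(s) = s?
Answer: 2*I*√35593859/291 ≈ 41.004*I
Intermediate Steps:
g(E, N) = E/N (g(E, N) = (2*E)/((2*N)) = (2*E)*(1/(2*N)) = E/N)
√(g(1471, 873) + f(U)) = √(1471/873 - 1683) = √(-1467788/873) = 2*I*√35593859/291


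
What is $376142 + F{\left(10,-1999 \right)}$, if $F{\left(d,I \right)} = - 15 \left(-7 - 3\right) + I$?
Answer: $374293$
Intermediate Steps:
$F{\left(d,I \right)} = 150 + I$ ($F{\left(d,I \right)} = \left(-15\right) \left(-10\right) + I = 150 + I$)
$376142 + F{\left(10,-1999 \right)} = 376142 + \left(150 - 1999\right) = 376142 - 1849 = 374293$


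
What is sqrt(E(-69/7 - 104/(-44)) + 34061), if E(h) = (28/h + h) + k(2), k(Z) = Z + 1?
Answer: sqrt(67217989850935)/44429 ≈ 184.53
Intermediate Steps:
k(Z) = 1 + Z
E(h) = 3 + h + 28/h (E(h) = (28/h + h) + (1 + 2) = (h + 28/h) + 3 = 3 + h + 28/h)
sqrt(E(-69/7 - 104/(-44)) + 34061) = sqrt((3 + (-69/7 - 104/(-44)) + 28/(-69/7 - 104/(-44))) + 34061) = sqrt((3 + (-69*1/7 - 104*(-1/44)) + 28/(-69*1/7 - 104*(-1/44))) + 34061) = sqrt((3 + (-69/7 + 26/11) + 28/(-69/7 + 26/11)) + 34061) = sqrt((3 - 577/77 + 28/(-577/77)) + 34061) = sqrt((3 - 577/77 + 28*(-77/577)) + 34061) = sqrt((3 - 577/77 - 2156/577) + 34061) = sqrt(-365654/44429 + 34061) = sqrt(1512930515/44429) = sqrt(67217989850935)/44429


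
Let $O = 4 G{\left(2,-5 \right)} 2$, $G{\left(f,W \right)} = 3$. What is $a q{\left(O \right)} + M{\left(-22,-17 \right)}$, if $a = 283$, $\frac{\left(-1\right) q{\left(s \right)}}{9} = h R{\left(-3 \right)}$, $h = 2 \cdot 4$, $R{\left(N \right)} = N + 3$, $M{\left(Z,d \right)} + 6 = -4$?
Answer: $-10$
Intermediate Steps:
$M{\left(Z,d \right)} = -10$ ($M{\left(Z,d \right)} = -6 - 4 = -10$)
$R{\left(N \right)} = 3 + N$
$O = 24$ ($O = 4 \cdot 3 \cdot 2 = 12 \cdot 2 = 24$)
$h = 8$
$q{\left(s \right)} = 0$ ($q{\left(s \right)} = - 9 \cdot 8 \left(3 - 3\right) = - 9 \cdot 8 \cdot 0 = \left(-9\right) 0 = 0$)
$a q{\left(O \right)} + M{\left(-22,-17 \right)} = 283 \cdot 0 - 10 = 0 - 10 = -10$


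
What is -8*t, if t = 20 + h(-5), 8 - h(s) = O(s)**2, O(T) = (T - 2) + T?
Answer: 928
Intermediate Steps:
O(T) = -2 + 2*T (O(T) = (-2 + T) + T = -2 + 2*T)
h(s) = 8 - (-2 + 2*s)**2
t = -116 (t = 20 + (8 - 4*(-1 - 5)**2) = 20 + (8 - 4*(-6)**2) = 20 + (8 - 4*36) = 20 + (8 - 144) = 20 - 136 = -116)
-8*t = -8*(-116) = 928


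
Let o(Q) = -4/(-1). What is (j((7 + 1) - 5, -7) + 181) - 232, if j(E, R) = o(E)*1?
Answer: -47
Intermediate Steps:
o(Q) = 4 (o(Q) = -4*(-1) = 4)
j(E, R) = 4 (j(E, R) = 4*1 = 4)
(j((7 + 1) - 5, -7) + 181) - 232 = (4 + 181) - 232 = 185 - 232 = -47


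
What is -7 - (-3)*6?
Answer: 11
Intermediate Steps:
-7 - (-3)*6 = -7 - 1*(-18) = -7 + 18 = 11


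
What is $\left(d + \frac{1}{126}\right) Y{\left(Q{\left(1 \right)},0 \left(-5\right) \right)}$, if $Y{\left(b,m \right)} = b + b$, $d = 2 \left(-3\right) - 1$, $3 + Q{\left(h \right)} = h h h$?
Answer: $\frac{1762}{63} \approx 27.968$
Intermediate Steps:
$Q{\left(h \right)} = -3 + h^{3}$ ($Q{\left(h \right)} = -3 + h h h = -3 + h^{2} h = -3 + h^{3}$)
$d = -7$ ($d = -6 - 1 = -7$)
$Y{\left(b,m \right)} = 2 b$
$\left(d + \frac{1}{126}\right) Y{\left(Q{\left(1 \right)},0 \left(-5\right) \right)} = \left(-7 + \frac{1}{126}\right) 2 \left(-3 + 1^{3}\right) = \left(-7 + \frac{1}{126}\right) 2 \left(-3 + 1\right) = - \frac{881 \cdot 2 \left(-2\right)}{126} = \left(- \frac{881}{126}\right) \left(-4\right) = \frac{1762}{63}$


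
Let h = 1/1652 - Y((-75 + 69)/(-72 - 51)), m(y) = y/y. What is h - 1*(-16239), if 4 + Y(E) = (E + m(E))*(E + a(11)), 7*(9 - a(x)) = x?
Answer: 45085229989/2777012 ≈ 16235.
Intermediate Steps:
m(y) = 1
a(x) = 9 - x/7
Y(E) = -4 + (1 + E)*(52/7 + E) (Y(E) = -4 + (E + 1)*(E + (9 - 1/7*11)) = -4 + (1 + E)*(E + (9 - 11/7)) = -4 + (1 + E)*(E + 52/7) = -4 + (1 + E)*(52/7 + E))
h = -10667879/2777012 (h = 1/1652 - (24/7 + ((-75 + 69)/(-72 - 51))**2 + 59*((-75 + 69)/(-72 - 51))/7) = 1/1652 - (24/7 + (-6/(-123))**2 + 59*(-6/(-123))/7) = 1/1652 - (24/7 + (-6*(-1/123))**2 + 59*(-6*(-1/123))/7) = 1/1652 - (24/7 + (2/41)**2 + (59/7)*(2/41)) = 1/1652 - (24/7 + 4/1681 + 118/287) = 1/1652 - 1*45210/11767 = 1/1652 - 45210/11767 = -10667879/2777012 ≈ -3.8415)
h - 1*(-16239) = -10667879/2777012 - 1*(-16239) = -10667879/2777012 + 16239 = 45085229989/2777012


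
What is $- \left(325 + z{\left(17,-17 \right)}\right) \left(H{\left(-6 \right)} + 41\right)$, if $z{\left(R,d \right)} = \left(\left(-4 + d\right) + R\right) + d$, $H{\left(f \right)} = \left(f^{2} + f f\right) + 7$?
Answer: $-36480$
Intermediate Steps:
$H{\left(f \right)} = 7 + 2 f^{2}$ ($H{\left(f \right)} = \left(f^{2} + f^{2}\right) + 7 = 2 f^{2} + 7 = 7 + 2 f^{2}$)
$z{\left(R,d \right)} = -4 + R + 2 d$ ($z{\left(R,d \right)} = \left(-4 + R + d\right) + d = -4 + R + 2 d$)
$- \left(325 + z{\left(17,-17 \right)}\right) \left(H{\left(-6 \right)} + 41\right) = - \left(325 + \left(-4 + 17 + 2 \left(-17\right)\right)\right) \left(\left(7 + 2 \left(-6\right)^{2}\right) + 41\right) = - \left(325 - 21\right) \left(\left(7 + 2 \cdot 36\right) + 41\right) = - \left(325 - 21\right) \left(\left(7 + 72\right) + 41\right) = - 304 \left(79 + 41\right) = - 304 \cdot 120 = \left(-1\right) 36480 = -36480$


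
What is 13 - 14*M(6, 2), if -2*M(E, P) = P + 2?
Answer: 41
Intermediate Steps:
M(E, P) = -1 - P/2 (M(E, P) = -(P + 2)/2 = -(2 + P)/2 = -1 - P/2)
13 - 14*M(6, 2) = 13 - 14*(-1 - ½*2) = 13 - 14*(-1 - 1) = 13 - 14*(-2) = 13 + 28 = 41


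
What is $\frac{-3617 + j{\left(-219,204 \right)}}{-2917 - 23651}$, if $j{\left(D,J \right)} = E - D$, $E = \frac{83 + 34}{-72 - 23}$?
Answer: $\frac{322927}{2523960} \approx 0.12794$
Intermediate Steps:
$E = - \frac{117}{95}$ ($E = \frac{117}{-95} = 117 \left(- \frac{1}{95}\right) = - \frac{117}{95} \approx -1.2316$)
$j{\left(D,J \right)} = - \frac{117}{95} - D$
$\frac{-3617 + j{\left(-219,204 \right)}}{-2917 - 23651} = \frac{-3617 - - \frac{20688}{95}}{-2917 - 23651} = \frac{-3617 + \left(- \frac{117}{95} + 219\right)}{-26568} = \left(-3617 + \frac{20688}{95}\right) \left(- \frac{1}{26568}\right) = \left(- \frac{322927}{95}\right) \left(- \frac{1}{26568}\right) = \frac{322927}{2523960}$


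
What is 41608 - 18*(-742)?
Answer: 54964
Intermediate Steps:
41608 - 18*(-742) = 41608 - 1*(-13356) = 41608 + 13356 = 54964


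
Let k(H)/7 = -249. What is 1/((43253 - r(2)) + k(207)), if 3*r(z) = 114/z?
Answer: 1/41491 ≈ 2.4102e-5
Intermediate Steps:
k(H) = -1743 (k(H) = 7*(-249) = -1743)
r(z) = 38/z (r(z) = (114/z)/3 = 38/z)
1/((43253 - r(2)) + k(207)) = 1/((43253 - 38/2) - 1743) = 1/((43253 - 1*19) - 1743) = 1/((43253 - 19) - 1743) = 1/(43234 - 1743) = 1/41491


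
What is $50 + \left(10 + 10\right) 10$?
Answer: $250$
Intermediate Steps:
$50 + \left(10 + 10\right) 10 = 50 + 20 \cdot 10 = 50 + 200 = 250$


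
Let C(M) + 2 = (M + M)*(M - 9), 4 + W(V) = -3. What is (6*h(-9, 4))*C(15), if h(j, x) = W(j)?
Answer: -7476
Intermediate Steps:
W(V) = -7 (W(V) = -4 - 3 = -7)
h(j, x) = -7
C(M) = -2 + 2*M*(-9 + M) (C(M) = -2 + (M + M)*(M - 9) = -2 + (2*M)*(-9 + M) = -2 + 2*M*(-9 + M))
(6*h(-9, 4))*C(15) = (6*(-7))*(-2 - 18*15 + 2*15²) = -42*(-2 - 270 + 2*225) = -42*(-2 - 270 + 450) = -42*178 = -7476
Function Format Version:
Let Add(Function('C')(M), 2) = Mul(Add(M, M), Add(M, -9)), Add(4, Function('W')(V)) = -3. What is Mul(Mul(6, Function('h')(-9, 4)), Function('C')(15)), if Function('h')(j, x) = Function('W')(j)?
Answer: -7476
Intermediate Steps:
Function('W')(V) = -7 (Function('W')(V) = Add(-4, -3) = -7)
Function('h')(j, x) = -7
Function('C')(M) = Add(-2, Mul(2, M, Add(-9, M))) (Function('C')(M) = Add(-2, Mul(Add(M, M), Add(M, -9))) = Add(-2, Mul(Mul(2, M), Add(-9, M))) = Add(-2, Mul(2, M, Add(-9, M))))
Mul(Mul(6, Function('h')(-9, 4)), Function('C')(15)) = Mul(Mul(6, -7), Add(-2, Mul(-18, 15), Mul(2, Pow(15, 2)))) = Mul(-42, Add(-2, -270, Mul(2, 225))) = Mul(-42, Add(-2, -270, 450)) = Mul(-42, 178) = -7476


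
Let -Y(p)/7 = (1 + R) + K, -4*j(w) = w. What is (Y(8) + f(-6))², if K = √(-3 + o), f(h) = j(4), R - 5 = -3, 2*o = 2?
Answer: 386 + 308*I*√2 ≈ 386.0 + 435.58*I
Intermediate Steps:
o = 1 (o = (½)*2 = 1)
R = 2 (R = 5 - 3 = 2)
j(w) = -w/4
f(h) = -1 (f(h) = -¼*4 = -1)
K = I*√2 (K = √(-3 + 1) = √(-2) = I*√2 ≈ 1.4142*I)
Y(p) = -21 - 7*I*√2 (Y(p) = -7*((1 + 2) + I*√2) = -7*(3 + I*√2) = -21 - 7*I*√2)
(Y(8) + f(-6))² = ((-21 - 7*I*√2) - 1)² = (-22 - 7*I*√2)²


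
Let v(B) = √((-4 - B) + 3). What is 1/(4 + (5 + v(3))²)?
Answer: 1/41 - 4*I/205 ≈ 0.02439 - 0.019512*I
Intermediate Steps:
v(B) = √(-1 - B)
1/(4 + (5 + v(3))²) = 1/(4 + (5 + √(-1 - 1*3))²) = 1/(4 + (5 + √(-1 - 3))²) = 1/(4 + (5 + √(-4))²) = 1/(4 + (5 + 2*I)²)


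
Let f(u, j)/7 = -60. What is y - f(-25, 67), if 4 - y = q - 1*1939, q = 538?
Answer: 1825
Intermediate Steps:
f(u, j) = -420 (f(u, j) = 7*(-60) = -420)
y = 1405 (y = 4 - (538 - 1*1939) = 4 - (538 - 1939) = 4 - 1*(-1401) = 4 + 1401 = 1405)
y - f(-25, 67) = 1405 - 1*(-420) = 1405 + 420 = 1825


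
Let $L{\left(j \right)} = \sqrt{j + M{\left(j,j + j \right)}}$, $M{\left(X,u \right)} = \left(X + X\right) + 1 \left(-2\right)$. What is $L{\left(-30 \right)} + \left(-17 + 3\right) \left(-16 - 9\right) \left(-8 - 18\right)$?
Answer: $-9100 + 2 i \sqrt{23} \approx -9100.0 + 9.5917 i$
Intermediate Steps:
$M{\left(X,u \right)} = -2 + 2 X$ ($M{\left(X,u \right)} = 2 X - 2 = -2 + 2 X$)
$L{\left(j \right)} = \sqrt{-2 + 3 j}$ ($L{\left(j \right)} = \sqrt{j + \left(-2 + 2 j\right)} = \sqrt{-2 + 3 j}$)
$L{\left(-30 \right)} + \left(-17 + 3\right) \left(-16 - 9\right) \left(-8 - 18\right) = \sqrt{-2 + 3 \left(-30\right)} + \left(-17 + 3\right) \left(-16 - 9\right) \left(-8 - 18\right) = \sqrt{-2 - 90} + \left(-14\right) \left(-25\right) \left(-26\right) = \sqrt{-92} + 350 \left(-26\right) = 2 i \sqrt{23} - 9100 = -9100 + 2 i \sqrt{23}$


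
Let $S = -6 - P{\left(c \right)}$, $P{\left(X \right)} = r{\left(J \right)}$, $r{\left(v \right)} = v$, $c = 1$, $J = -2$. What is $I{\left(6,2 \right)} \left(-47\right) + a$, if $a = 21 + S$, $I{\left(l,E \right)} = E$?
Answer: $-77$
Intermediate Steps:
$P{\left(X \right)} = -2$
$S = -4$ ($S = -6 - -2 = -6 + 2 = -4$)
$a = 17$ ($a = 21 - 4 = 17$)
$I{\left(6,2 \right)} \left(-47\right) + a = 2 \left(-47\right) + 17 = -94 + 17 = -77$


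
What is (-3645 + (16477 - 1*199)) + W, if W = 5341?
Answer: 17974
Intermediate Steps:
(-3645 + (16477 - 1*199)) + W = (-3645 + (16477 - 1*199)) + 5341 = (-3645 + (16477 - 199)) + 5341 = (-3645 + 16278) + 5341 = 12633 + 5341 = 17974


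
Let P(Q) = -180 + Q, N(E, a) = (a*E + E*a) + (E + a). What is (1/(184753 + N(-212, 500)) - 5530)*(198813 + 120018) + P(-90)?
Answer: -47532375655131/26959 ≈ -1.7631e+9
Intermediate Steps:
N(E, a) = E + a + 2*E*a (N(E, a) = (E*a + E*a) + (E + a) = 2*E*a + (E + a) = E + a + 2*E*a)
(1/(184753 + N(-212, 500)) - 5530)*(198813 + 120018) + P(-90) = (1/(184753 + (-212 + 500 + 2*(-212)*500)) - 5530)*(198813 + 120018) + (-180 - 90) = (1/(184753 + (-212 + 500 - 212000)) - 5530)*318831 - 270 = (1/(184753 - 211712) - 5530)*318831 - 270 = (1/(-26959) - 5530)*318831 - 270 = (-1/26959 - 5530)*318831 - 270 = -149083271/26959*318831 - 270 = -47532368376201/26959 - 270 = -47532375655131/26959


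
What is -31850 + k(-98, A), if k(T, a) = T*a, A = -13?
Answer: -30576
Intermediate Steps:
-31850 + k(-98, A) = -31850 - 98*(-13) = -31850 + 1274 = -30576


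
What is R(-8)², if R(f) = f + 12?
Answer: 16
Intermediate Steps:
R(f) = 12 + f
R(-8)² = (12 - 8)² = 4² = 16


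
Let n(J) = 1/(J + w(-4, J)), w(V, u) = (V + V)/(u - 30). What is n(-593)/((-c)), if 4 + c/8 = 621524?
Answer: 623/1836870040960 ≈ 3.3916e-10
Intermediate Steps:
w(V, u) = 2*V/(-30 + u) (w(V, u) = (2*V)/(-30 + u) = 2*V/(-30 + u))
c = 4972160 (c = -32 + 8*621524 = -32 + 4972192 = 4972160)
n(J) = 1/(J - 8/(-30 + J)) (n(J) = 1/(J + 2*(-4)/(-30 + J)) = 1/(J - 8/(-30 + J)))
n(-593)/((-c)) = ((-30 - 593)/(-8 - 593*(-30 - 593)))/((-1*4972160)) = (-623/(-8 - 593*(-623)))/(-4972160) = (-623/(-8 + 369439))*(-1/4972160) = (-623/369431)*(-1/4972160) = ((1/369431)*(-623))*(-1/4972160) = -623/369431*(-1/4972160) = 623/1836870040960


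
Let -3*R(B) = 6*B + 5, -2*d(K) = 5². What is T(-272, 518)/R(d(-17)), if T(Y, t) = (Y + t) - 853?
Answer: -1821/70 ≈ -26.014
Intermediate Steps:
d(K) = -25/2 (d(K) = -½*5² = -½*25 = -25/2)
T(Y, t) = -853 + Y + t
R(B) = -5/3 - 2*B (R(B) = -(6*B + 5)/3 = -(5 + 6*B)/3 = -5/3 - 2*B)
T(-272, 518)/R(d(-17)) = (-853 - 272 + 518)/(-5/3 - 2*(-25/2)) = -607/(-5/3 + 25) = -607/70/3 = -607*3/70 = -1821/70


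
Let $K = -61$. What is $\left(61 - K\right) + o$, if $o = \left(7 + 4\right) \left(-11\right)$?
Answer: $1$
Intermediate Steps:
$o = -121$ ($o = 11 \left(-11\right) = -121$)
$\left(61 - K\right) + o = \left(61 - -61\right) - 121 = \left(61 + 61\right) - 121 = 122 - 121 = 1$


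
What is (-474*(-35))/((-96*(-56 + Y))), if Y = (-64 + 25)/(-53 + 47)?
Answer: 2765/792 ≈ 3.4912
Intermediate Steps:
Y = 13/2 (Y = -39/(-6) = -39*(-⅙) = 13/2 ≈ 6.5000)
(-474*(-35))/((-96*(-56 + Y))) = (-474*(-35))/((-96*(-56 + 13/2))) = 16590/((-96*(-99/2))) = 16590/4752 = 16590*(1/4752) = 2765/792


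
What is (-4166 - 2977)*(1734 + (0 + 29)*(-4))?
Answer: -11557374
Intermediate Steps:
(-4166 - 2977)*(1734 + (0 + 29)*(-4)) = -7143*(1734 + 29*(-4)) = -7143*(1734 - 116) = -7143*1618 = -11557374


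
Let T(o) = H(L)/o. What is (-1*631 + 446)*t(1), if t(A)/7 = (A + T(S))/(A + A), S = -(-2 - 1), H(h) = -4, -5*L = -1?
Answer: 1295/6 ≈ 215.83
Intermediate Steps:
L = ⅕ (L = -⅕*(-1) = ⅕ ≈ 0.20000)
S = 3 (S = -1*(-3) = 3)
T(o) = -4/o
t(A) = 7*(-4/3 + A)/(2*A) (t(A) = 7*((A - 4/3)/(A + A)) = 7*((A - 4*⅓)/((2*A))) = 7*((A - 4/3)*(1/(2*A))) = 7*((-4/3 + A)*(1/(2*A))) = 7*((-4/3 + A)/(2*A)) = 7*(-4/3 + A)/(2*A))
(-1*631 + 446)*t(1) = (-1*631 + 446)*((7/6)*(-4 + 3*1)/1) = (-631 + 446)*((7/6)*1*(-4 + 3)) = -1295*(-1)/6 = -185*(-7/6) = 1295/6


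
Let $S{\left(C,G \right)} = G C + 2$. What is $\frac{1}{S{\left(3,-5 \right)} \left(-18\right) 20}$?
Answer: $\frac{1}{4680} \approx 0.00021368$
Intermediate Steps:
$S{\left(C,G \right)} = 2 + C G$ ($S{\left(C,G \right)} = C G + 2 = 2 + C G$)
$\frac{1}{S{\left(3,-5 \right)} \left(-18\right) 20} = \frac{1}{\left(2 + 3 \left(-5\right)\right) \left(-18\right) 20} = \frac{1}{\left(2 - 15\right) \left(-18\right) 20} = \frac{1}{\left(-13\right) \left(-18\right) 20} = \frac{1}{234 \cdot 20} = \frac{1}{4680}$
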